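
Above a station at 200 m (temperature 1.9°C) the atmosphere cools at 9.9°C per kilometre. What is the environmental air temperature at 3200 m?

-27.8°C

From 200 m to 3200 m (environmental): cools by 9.9 × 3 = 29.7°C, giving -27.8°C.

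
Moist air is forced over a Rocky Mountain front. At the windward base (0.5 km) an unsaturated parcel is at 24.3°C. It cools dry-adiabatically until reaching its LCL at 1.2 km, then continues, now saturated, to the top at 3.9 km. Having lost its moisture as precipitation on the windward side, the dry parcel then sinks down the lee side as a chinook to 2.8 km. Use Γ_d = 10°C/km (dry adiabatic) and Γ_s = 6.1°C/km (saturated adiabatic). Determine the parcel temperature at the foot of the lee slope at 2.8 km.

500 → 1200 m (dry, 10°C/km): ΔT = -10 × 0.7 = -7°C → T = 17.3°C
1200 → 3900 m (saturated, 6.1°C/km): ΔT = -6.1 × 2.7 = -16.47°C → T = 0.83°C
3900 → 2800 m (dry descent, 10°C/km): ΔT = +10 × 1.1 = +11°C → T = 11.83°C

11.83°C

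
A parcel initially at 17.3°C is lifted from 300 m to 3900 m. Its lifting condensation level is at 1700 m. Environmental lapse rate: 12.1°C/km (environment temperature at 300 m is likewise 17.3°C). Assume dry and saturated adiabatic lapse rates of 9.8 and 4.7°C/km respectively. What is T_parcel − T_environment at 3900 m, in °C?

Parcel:
  300–1700 m, dry: Δz = 1.4 km ⇒ ΔT = -13.72°C; T = 3.58°C
  1700–3900 m, saturated: Δz = 2.2 km ⇒ ΔT = -10.34°C; T = -6.76°C
Environment:
  300–3900 m, environment: Δz = 3.6 km ⇒ ΔT = -43.56°C; T = -26.26°C
T_parcel − T_env = -6.76 − (-26.26) = +19.5°C

+19.5°C (parcel warmer than environment)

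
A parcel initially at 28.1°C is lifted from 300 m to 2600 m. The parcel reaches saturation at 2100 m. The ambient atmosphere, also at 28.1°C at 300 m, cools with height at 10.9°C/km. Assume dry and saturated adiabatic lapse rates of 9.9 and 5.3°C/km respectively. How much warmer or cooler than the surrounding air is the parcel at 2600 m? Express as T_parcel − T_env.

+4.6°C (parcel warmer than environment)

Parcel:
  300 → 2100 m (dry, 9.9°C/km): ΔT = -9.9 × 1.8 = -17.82°C → T = 10.28°C
  2100 → 2600 m (saturated, 5.3°C/km): ΔT = -5.3 × 0.5 = -2.65°C → T = 7.63°C
Environment:
  300 → 2600 m (environment, 10.9°C/km): ΔT = -10.9 × 2.3 = -25.07°C → T = 3.03°C
T_parcel − T_env = 7.63 − 3.03 = +4.6°C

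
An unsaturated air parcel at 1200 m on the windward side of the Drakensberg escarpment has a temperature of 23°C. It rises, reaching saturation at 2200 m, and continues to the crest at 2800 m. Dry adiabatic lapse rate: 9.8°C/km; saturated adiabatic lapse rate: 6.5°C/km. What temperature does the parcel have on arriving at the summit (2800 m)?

9.3°C

1200 → 2200 m (dry, 9.8°C/km): ΔT = -9.8 × 1 = -9.8°C → T = 13.2°C
2200 → 2800 m (saturated, 6.5°C/km): ΔT = -6.5 × 0.6 = -3.9°C → T = 9.3°C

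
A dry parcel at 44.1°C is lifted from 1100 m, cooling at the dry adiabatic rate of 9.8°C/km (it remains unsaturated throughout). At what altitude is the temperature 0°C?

Height above start = (44.1 − 0) / 9.8 = 4.5 km
Altitude = 1100 m + 4500 m = 5600 m

5600 m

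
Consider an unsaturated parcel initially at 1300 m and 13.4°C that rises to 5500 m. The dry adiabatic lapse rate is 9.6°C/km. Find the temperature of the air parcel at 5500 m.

-26.92°C

Dry adiabatic to 5500 m: -9.6 × 4.2 km = -40.32°C, so T = -26.92°C.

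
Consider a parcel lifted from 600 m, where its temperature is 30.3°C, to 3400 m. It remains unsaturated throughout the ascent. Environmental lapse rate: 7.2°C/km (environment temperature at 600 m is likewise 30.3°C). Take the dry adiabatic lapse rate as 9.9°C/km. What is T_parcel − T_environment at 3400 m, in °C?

Parcel:
  Dry to 3400 m: -9.9 × 2.8 km = -27.72°C, so T = 2.58°C.
Environment:
  Environment to 3400 m: -7.2 × 2.8 km = -20.16°C, so T = 10.14°C.
T_parcel − T_env = 2.58 − 10.14 = -7.56°C

-7.56°C (parcel cooler than environment)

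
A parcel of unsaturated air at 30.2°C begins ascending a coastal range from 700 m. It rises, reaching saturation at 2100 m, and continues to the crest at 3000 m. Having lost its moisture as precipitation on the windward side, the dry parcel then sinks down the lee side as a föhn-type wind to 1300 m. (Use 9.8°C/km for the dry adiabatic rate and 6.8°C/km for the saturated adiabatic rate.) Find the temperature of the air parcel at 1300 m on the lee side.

27.02°C

Dry to 2100 m: -9.8 × 1.4 km = -13.72°C, so T = 16.48°C.
Saturated to 3000 m: -6.8 × 0.9 km = -6.12°C, so T = 10.36°C.
Dry descent to 1300 m: +9.8 × 1.7 km = +16.66°C, so T = 27.02°C.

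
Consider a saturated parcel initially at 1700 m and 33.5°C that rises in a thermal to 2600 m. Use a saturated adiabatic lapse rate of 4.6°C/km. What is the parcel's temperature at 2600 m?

From 1700 m to 2600 m (saturated adiabatic): cools by 4.6 × 0.9 = 4.14°C, giving 29.36°C.

29.36°C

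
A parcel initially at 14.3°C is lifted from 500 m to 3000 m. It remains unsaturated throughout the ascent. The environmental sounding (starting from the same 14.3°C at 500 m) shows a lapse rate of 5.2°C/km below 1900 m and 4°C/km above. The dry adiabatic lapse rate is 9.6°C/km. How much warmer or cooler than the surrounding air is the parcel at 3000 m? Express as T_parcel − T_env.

Parcel:
  500 → 3000 m (dry, 9.6°C/km): ΔT = -9.6 × 2.5 = -24°C → T = -9.7°C
Environment:
  500 → 1900 m (environment, lower layer, 5.2°C/km): ΔT = -5.2 × 1.4 = -7.28°C → T = 7.02°C
  1900 → 3000 m (environment, upper layer, 4°C/km): ΔT = -4 × 1.1 = -4.4°C → T = 2.62°C
T_parcel − T_env = -9.7 − 2.62 = -12.32°C

-12.32°C (parcel cooler than environment)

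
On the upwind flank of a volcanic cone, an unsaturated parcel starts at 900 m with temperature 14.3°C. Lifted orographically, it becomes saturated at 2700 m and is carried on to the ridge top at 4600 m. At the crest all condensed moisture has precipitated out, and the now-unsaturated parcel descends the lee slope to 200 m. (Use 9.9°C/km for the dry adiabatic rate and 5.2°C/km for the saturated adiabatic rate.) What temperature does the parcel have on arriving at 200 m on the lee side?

30.16°C

900 → 2700 m (dry, 9.9°C/km): ΔT = -9.9 × 1.8 = -17.82°C → T = -3.52°C
2700 → 4600 m (saturated, 5.2°C/km): ΔT = -5.2 × 1.9 = -9.88°C → T = -13.4°C
4600 → 200 m (dry descent, 9.9°C/km): ΔT = +9.9 × 4.4 = +43.56°C → T = 30.16°C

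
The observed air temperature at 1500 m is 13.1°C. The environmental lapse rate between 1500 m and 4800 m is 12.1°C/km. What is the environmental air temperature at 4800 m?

-26.83°C

Environmental to 4800 m: -12.1 × 3.3 km = -39.93°C, so T = -26.83°C.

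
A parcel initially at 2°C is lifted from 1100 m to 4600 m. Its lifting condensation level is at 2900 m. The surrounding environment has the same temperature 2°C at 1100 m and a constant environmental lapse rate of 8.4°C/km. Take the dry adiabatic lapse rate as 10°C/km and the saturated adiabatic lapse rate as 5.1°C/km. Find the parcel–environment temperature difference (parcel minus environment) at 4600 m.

+2.73°C (parcel warmer than environment)

Parcel:
  1100–2900 m, dry: Δz = 1.8 km ⇒ ΔT = -18°C; T = -16°C
  2900–4600 m, saturated: Δz = 1.7 km ⇒ ΔT = -8.67°C; T = -24.67°C
Environment:
  1100–4600 m, environment: Δz = 3.5 km ⇒ ΔT = -29.4°C; T = -27.4°C
T_parcel − T_env = -24.67 − (-27.4) = +2.73°C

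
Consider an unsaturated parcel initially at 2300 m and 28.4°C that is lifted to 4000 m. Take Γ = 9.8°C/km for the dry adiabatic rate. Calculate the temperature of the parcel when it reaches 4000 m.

2300 → 4000 m (dry adiabatic, 9.8°C/km): ΔT = -9.8 × 1.7 = -16.66°C → T = 11.74°C

11.74°C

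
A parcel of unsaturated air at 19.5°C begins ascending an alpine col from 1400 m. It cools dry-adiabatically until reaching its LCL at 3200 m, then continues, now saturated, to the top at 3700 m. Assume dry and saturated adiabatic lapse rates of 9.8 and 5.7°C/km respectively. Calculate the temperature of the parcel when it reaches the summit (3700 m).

From 1400 m to 3200 m (dry): cools by 9.8 × 1.8 = 17.64°C, giving 1.86°C.
From 3200 m to 3700 m (saturated): cools by 5.7 × 0.5 = 2.85°C, giving -0.99°C.

-0.99°C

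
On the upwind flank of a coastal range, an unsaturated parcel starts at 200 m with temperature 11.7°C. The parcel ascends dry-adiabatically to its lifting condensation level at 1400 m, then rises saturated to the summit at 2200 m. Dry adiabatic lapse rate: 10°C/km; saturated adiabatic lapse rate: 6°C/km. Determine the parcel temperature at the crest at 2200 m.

-5.1°C

From 200 m to 1400 m (dry): cools by 10 × 1.2 = 12°C, giving -0.3°C.
From 1400 m to 2200 m (saturated): cools by 6 × 0.8 = 4.8°C, giving -5.1°C.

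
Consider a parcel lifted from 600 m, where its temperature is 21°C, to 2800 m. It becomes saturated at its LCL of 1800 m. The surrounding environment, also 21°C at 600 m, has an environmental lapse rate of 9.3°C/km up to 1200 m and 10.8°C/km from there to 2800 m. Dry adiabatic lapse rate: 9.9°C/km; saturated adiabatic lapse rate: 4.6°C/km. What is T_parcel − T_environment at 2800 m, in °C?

+6.38°C (parcel warmer than environment)

Parcel:
  600 → 1800 m (dry, 9.9°C/km): ΔT = -9.9 × 1.2 = -11.88°C → T = 9.12°C
  1800 → 2800 m (saturated, 4.6°C/km): ΔT = -4.6 × 1 = -4.6°C → T = 4.52°C
Environment:
  600 → 1200 m (environment, lower layer, 9.3°C/km): ΔT = -9.3 × 0.6 = -5.58°C → T = 15.42°C
  1200 → 2800 m (environment, upper layer, 10.8°C/km): ΔT = -10.8 × 1.6 = -17.28°C → T = -1.86°C
T_parcel − T_env = 4.52 − (-1.86) = +6.38°C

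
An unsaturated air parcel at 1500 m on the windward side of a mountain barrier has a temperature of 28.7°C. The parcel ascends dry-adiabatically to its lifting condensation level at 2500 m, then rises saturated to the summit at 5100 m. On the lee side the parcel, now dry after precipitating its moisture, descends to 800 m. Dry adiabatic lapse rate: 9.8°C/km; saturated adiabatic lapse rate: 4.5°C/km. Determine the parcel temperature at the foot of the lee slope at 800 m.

49.34°C

1500–2500 m, dry: Δz = 1 km ⇒ ΔT = -9.8°C; T = 18.9°C
2500–5100 m, saturated: Δz = 2.6 km ⇒ ΔT = -11.7°C; T = 7.2°C
5100–800 m, dry descent: Δz = 4.3 km ⇒ ΔT = +42.14°C; T = 49.34°C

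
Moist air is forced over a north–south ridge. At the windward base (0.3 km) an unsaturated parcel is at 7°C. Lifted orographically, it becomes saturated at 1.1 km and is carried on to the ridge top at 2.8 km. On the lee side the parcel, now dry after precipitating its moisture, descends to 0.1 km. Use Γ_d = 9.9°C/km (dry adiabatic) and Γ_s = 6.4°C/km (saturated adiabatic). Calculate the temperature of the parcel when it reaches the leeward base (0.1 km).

14.93°C

300 → 1100 m (dry, 9.9°C/km): ΔT = -9.9 × 0.8 = -7.92°C → T = -0.92°C
1100 → 2800 m (saturated, 6.4°C/km): ΔT = -6.4 × 1.7 = -10.88°C → T = -11.8°C
2800 → 100 m (dry descent, 9.9°C/km): ΔT = +9.9 × 2.7 = +26.73°C → T = 14.93°C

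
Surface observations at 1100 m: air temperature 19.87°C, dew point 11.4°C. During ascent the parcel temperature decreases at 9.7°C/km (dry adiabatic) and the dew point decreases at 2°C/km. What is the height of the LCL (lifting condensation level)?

T and T_d converge at 9.7 − 2 = 7.7°C per km
Height above start = (19.87 − 11.4) / 7.7 = 1.1 km
LCL altitude = 1100 m + 1100 m = 2200 m

2200 m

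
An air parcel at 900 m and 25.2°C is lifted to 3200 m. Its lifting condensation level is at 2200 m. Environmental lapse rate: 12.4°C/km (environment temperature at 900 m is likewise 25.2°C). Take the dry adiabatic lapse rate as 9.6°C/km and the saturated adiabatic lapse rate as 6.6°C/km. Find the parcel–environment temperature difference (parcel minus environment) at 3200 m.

+9.44°C (parcel warmer than environment)

Parcel:
  900–2200 m, dry: Δz = 1.3 km ⇒ ΔT = -12.48°C; T = 12.72°C
  2200–3200 m, saturated: Δz = 1 km ⇒ ΔT = -6.6°C; T = 6.12°C
Environment:
  900–3200 m, environment: Δz = 2.3 km ⇒ ΔT = -28.52°C; T = -3.32°C
T_parcel − T_env = 6.12 − (-3.32) = +9.44°C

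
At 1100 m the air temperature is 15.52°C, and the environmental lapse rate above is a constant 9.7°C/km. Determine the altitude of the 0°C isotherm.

Height above start = (15.52 − 0) / 9.7 = 1.6 km
Altitude = 1100 m + 1600 m = 2700 m

2700 m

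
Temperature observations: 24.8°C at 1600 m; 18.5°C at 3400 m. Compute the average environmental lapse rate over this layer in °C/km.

Γ = −ΔT/Δz = (24.8 − 18.5) / (3400 − 1600) m
  = 6.3°C / 1.8 km = 3.5°C/km

3.5°C/km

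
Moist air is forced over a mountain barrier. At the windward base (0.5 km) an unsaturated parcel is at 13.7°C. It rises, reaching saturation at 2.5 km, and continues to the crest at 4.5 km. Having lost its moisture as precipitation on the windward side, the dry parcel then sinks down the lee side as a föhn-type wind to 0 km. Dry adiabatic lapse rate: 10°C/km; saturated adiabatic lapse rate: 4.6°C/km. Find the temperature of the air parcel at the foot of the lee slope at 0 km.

29.5°C

From 500 m to 2500 m (dry): cools by 10 × 2 = 20°C, giving -6.3°C.
From 2500 m to 4500 m (saturated): cools by 4.6 × 2 = 9.2°C, giving -15.5°C.
From 4500 m to 0 m (dry descent): warms by 10 × 4.5 = 45°C, giving 29.5°C.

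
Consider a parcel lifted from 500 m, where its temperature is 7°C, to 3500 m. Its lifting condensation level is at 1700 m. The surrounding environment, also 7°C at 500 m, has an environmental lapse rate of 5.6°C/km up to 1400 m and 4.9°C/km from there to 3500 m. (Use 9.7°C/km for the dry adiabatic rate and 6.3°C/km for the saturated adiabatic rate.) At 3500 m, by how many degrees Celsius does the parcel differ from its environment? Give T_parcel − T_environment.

Parcel:
  From 500 m to 1700 m (dry): cools by 9.7 × 1.2 = 11.64°C, giving -4.64°C.
  From 1700 m to 3500 m (saturated): cools by 6.3 × 1.8 = 11.34°C, giving -15.98°C.
Environment:
  From 500 m to 1400 m (environment, lower layer): cools by 5.6 × 0.9 = 5.04°C, giving 1.96°C.
  From 1400 m to 3500 m (environment, upper layer): cools by 4.9 × 2.1 = 10.29°C, giving -8.33°C.
T_parcel − T_env = -15.98 − (-8.33) = -7.65°C

-7.65°C (parcel cooler than environment)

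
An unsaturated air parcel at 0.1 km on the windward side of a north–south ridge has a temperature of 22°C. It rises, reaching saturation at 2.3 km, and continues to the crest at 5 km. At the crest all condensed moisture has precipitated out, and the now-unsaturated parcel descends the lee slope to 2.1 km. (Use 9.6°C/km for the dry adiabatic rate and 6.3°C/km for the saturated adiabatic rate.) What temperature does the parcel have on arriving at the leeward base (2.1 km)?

11.71°C

From 100 m to 2300 m (dry): cools by 9.6 × 2.2 = 21.12°C, giving 0.88°C.
From 2300 m to 5000 m (saturated): cools by 6.3 × 2.7 = 17.01°C, giving -16.13°C.
From 5000 m to 2100 m (dry descent): warms by 9.6 × 2.9 = 27.84°C, giving 11.71°C.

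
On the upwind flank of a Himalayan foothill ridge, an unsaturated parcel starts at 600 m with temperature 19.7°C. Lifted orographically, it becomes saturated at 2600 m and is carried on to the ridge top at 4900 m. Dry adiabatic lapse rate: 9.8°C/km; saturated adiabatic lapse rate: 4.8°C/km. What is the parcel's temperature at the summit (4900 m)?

-10.94°C

600–2600 m, dry: Δz = 2 km ⇒ ΔT = -19.6°C; T = 0.1°C
2600–4900 m, saturated: Δz = 2.3 km ⇒ ΔT = -11.04°C; T = -10.94°C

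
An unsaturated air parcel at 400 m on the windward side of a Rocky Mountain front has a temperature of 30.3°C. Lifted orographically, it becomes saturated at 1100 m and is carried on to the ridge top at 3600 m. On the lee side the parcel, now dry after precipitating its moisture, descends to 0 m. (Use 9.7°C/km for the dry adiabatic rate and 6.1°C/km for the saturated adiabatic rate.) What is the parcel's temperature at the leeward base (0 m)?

From 400 m to 1100 m (dry): cools by 9.7 × 0.7 = 6.79°C, giving 23.51°C.
From 1100 m to 3600 m (saturated): cools by 6.1 × 2.5 = 15.25°C, giving 8.26°C.
From 3600 m to 0 m (dry descent): warms by 9.7 × 3.6 = 34.92°C, giving 43.18°C.

43.18°C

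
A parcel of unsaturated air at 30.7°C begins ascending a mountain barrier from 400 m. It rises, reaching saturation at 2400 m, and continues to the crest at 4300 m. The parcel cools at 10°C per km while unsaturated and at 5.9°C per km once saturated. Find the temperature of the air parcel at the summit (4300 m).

-0.51°C

400 → 2400 m (dry, 10°C/km): ΔT = -10 × 2 = -20°C → T = 10.7°C
2400 → 4300 m (saturated, 5.9°C/km): ΔT = -5.9 × 1.9 = -11.21°C → T = -0.51°C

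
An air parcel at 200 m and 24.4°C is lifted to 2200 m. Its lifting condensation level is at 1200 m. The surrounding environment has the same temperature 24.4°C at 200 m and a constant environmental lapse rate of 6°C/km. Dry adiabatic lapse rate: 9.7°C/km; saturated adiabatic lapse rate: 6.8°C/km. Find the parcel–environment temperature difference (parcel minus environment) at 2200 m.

-4.5°C (parcel cooler than environment)

Parcel:
  From 200 m to 1200 m (dry): cools by 9.7 × 1 = 9.7°C, giving 14.7°C.
  From 1200 m to 2200 m (saturated): cools by 6.8 × 1 = 6.8°C, giving 7.9°C.
Environment:
  From 200 m to 2200 m (environment): cools by 6 × 2 = 12°C, giving 12.4°C.
T_parcel − T_env = 7.9 − 12.4 = -4.5°C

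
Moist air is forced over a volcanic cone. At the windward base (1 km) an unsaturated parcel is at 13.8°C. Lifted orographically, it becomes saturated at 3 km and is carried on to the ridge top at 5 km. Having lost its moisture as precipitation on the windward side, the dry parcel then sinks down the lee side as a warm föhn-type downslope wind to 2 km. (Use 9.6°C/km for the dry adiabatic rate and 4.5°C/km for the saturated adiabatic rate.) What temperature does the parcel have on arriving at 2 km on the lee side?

Dry to 3000 m: -9.6 × 2 km = -19.2°C, so T = -5.4°C.
Saturated to 5000 m: -4.5 × 2 km = -9°C, so T = -14.4°C.
Dry descent to 2000 m: +9.6 × 3 km = +28.8°C, so T = 14.4°C.

14.4°C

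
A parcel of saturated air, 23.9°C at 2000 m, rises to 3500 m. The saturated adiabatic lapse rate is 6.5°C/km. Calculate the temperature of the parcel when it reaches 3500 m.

2000 → 3500 m (saturated adiabatic, 6.5°C/km): ΔT = -6.5 × 1.5 = -9.75°C → T = 14.15°C

14.15°C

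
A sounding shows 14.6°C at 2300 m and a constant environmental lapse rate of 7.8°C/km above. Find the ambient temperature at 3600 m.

2300–3600 m, environmental: Δz = 1.3 km ⇒ ΔT = -10.14°C; T = 4.46°C

4.46°C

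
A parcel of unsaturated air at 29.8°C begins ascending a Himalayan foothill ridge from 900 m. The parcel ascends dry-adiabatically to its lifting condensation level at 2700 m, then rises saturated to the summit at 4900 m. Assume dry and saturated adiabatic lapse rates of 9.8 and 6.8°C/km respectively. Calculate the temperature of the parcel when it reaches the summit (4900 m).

-2.8°C

From 900 m to 2700 m (dry): cools by 9.8 × 1.8 = 17.64°C, giving 12.16°C.
From 2700 m to 4900 m (saturated): cools by 6.8 × 2.2 = 14.96°C, giving -2.8°C.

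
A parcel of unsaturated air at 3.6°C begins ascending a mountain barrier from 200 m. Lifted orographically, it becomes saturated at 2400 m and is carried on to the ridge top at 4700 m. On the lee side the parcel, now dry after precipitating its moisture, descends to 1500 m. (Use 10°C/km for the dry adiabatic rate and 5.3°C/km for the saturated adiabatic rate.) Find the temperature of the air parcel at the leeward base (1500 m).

From 200 m to 2400 m (dry): cools by 10 × 2.2 = 22°C, giving -18.4°C.
From 2400 m to 4700 m (saturated): cools by 5.3 × 2.3 = 12.19°C, giving -30.59°C.
From 4700 m to 1500 m (dry descent): warms by 10 × 3.2 = 32°C, giving 1.41°C.

1.41°C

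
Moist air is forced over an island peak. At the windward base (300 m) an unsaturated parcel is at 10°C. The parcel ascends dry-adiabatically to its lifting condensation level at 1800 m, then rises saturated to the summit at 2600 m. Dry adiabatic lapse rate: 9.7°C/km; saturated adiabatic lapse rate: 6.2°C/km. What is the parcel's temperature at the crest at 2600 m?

300 → 1800 m (dry, 9.7°C/km): ΔT = -9.7 × 1.5 = -14.55°C → T = -4.55°C
1800 → 2600 m (saturated, 6.2°C/km): ΔT = -6.2 × 0.8 = -4.96°C → T = -9.51°C

-9.51°C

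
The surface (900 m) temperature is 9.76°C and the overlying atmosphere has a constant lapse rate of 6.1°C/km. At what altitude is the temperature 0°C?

Height above start = (9.76 − 0) / 6.1 = 1.6 km
Altitude = 900 m + 1600 m = 2500 m

2500 m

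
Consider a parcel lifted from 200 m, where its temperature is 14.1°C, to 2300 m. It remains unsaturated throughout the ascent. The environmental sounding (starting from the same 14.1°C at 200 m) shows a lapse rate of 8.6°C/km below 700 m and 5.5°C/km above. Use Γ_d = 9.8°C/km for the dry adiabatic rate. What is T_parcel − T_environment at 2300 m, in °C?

-7.48°C (parcel cooler than environment)

Parcel:
  Dry to 2300 m: -9.8 × 2.1 km = -20.58°C, so T = -6.48°C.
Environment:
  Environment, lower layer to 700 m: -8.6 × 0.5 km = -4.3°C, so T = 9.8°C.
  Environment, upper layer to 2300 m: -5.5 × 1.6 km = -8.8°C, so T = 1°C.
T_parcel − T_env = -6.48 − 1 = -7.48°C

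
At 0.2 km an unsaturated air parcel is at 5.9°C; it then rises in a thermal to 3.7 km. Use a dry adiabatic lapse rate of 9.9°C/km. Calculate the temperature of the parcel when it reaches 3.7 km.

-28.75°C

From 200 m to 3700 m (dry adiabatic): cools by 9.9 × 3.5 = 34.65°C, giving -28.75°C.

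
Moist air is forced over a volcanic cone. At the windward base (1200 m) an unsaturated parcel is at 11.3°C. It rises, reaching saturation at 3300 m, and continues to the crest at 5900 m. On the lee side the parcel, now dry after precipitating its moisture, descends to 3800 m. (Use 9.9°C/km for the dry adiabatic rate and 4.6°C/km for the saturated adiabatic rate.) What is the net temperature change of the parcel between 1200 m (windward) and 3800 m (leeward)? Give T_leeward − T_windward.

-11.96°C

1200 → 3300 m (dry, 9.9°C/km): ΔT = -9.9 × 2.1 = -20.79°C → T = -9.49°C
3300 → 5900 m (saturated, 4.6°C/km): ΔT = -4.6 × 2.6 = -11.96°C → T = -21.45°C
5900 → 3800 m (dry descent, 9.9°C/km): ΔT = +9.9 × 2.1 = +20.79°C → T = -0.66°C
Net change vs windward start: -0.66 − 11.3 = -11.96°C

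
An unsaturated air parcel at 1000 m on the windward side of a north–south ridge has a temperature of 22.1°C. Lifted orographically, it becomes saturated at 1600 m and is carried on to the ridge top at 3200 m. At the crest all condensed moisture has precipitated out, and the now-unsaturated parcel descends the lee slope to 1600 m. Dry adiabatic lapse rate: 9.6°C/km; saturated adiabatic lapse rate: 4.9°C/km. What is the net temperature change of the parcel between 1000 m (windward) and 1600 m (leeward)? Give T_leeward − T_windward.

+1.76°C

1000 → 1600 m (dry, 9.6°C/km): ΔT = -9.6 × 0.6 = -5.76°C → T = 16.34°C
1600 → 3200 m (saturated, 4.9°C/km): ΔT = -4.9 × 1.6 = -7.84°C → T = 8.5°C
3200 → 1600 m (dry descent, 9.6°C/km): ΔT = +9.6 × 1.6 = +15.36°C → T = 23.86°C
Net change vs windward start: 23.86 − 22.1 = +1.76°C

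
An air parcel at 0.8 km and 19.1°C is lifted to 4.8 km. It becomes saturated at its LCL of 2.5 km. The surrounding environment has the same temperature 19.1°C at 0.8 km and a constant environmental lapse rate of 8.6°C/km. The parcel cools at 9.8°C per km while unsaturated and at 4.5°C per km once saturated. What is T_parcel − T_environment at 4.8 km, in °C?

+7.39°C (parcel warmer than environment)

Parcel:
  From 800 m to 2500 m (dry): cools by 9.8 × 1.7 = 16.66°C, giving 2.44°C.
  From 2500 m to 4800 m (saturated): cools by 4.5 × 2.3 = 10.35°C, giving -7.91°C.
Environment:
  From 800 m to 4800 m (environment): cools by 8.6 × 4 = 34.4°C, giving -15.3°C.
T_parcel − T_env = -7.91 − (-15.3) = +7.39°C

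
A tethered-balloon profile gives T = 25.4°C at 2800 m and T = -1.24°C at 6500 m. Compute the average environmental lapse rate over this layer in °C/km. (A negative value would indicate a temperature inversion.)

7.2°C/km

Γ = −ΔT/Δz = (25.4 − (-1.24)) / (6500 − 2800) m
  = 26.64°C / 3.7 km = 7.2°C/km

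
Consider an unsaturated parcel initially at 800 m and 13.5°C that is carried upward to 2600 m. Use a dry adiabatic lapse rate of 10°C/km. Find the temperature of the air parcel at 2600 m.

-4.5°C

Dry adiabatic to 2600 m: -10 × 1.8 km = -18°C, so T = -4.5°C.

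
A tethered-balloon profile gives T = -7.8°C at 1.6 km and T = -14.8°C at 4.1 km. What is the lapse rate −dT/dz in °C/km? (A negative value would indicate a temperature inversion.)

Γ = −ΔT/Δz = (-7.8 − (-14.8)) / (4100 − 1600) m
  = 7°C / 2.5 km = 2.8°C/km

2.8°C/km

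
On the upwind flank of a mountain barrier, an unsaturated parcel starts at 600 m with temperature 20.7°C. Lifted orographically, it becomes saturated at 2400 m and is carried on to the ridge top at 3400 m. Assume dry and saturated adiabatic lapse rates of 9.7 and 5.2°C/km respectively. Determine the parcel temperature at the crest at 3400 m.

600–2400 m, dry: Δz = 1.8 km ⇒ ΔT = -17.46°C; T = 3.24°C
2400–3400 m, saturated: Δz = 1 km ⇒ ΔT = -5.2°C; T = -1.96°C

-1.96°C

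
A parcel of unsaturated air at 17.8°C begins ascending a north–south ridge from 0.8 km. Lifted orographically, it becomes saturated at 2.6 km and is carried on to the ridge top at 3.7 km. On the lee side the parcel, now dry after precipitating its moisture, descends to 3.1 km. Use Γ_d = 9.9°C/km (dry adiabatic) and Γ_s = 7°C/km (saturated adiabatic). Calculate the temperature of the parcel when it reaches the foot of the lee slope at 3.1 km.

-1.78°C

800 → 2600 m (dry, 9.9°C/km): ΔT = -9.9 × 1.8 = -17.82°C → T = -0.02°C
2600 → 3700 m (saturated, 7°C/km): ΔT = -7 × 1.1 = -7.7°C → T = -7.72°C
3700 → 3100 m (dry descent, 9.9°C/km): ΔT = +9.9 × 0.6 = +5.94°C → T = -1.78°C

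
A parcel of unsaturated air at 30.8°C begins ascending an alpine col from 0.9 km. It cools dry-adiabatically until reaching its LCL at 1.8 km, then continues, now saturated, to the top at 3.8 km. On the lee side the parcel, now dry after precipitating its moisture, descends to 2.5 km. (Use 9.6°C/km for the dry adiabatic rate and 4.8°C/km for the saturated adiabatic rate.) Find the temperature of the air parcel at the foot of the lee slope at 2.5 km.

Dry to 1800 m: -9.6 × 0.9 km = -8.64°C, so T = 22.16°C.
Saturated to 3800 m: -4.8 × 2 km = -9.6°C, so T = 12.56°C.
Dry descent to 2500 m: +9.6 × 1.3 km = +12.48°C, so T = 25.04°C.

25.04°C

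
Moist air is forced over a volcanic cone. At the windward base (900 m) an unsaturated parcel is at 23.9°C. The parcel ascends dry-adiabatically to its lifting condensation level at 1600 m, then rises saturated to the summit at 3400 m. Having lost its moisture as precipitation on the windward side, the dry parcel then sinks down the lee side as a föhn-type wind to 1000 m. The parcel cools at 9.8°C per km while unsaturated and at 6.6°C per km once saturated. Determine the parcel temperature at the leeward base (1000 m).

900–1600 m, dry: Δz = 0.7 km ⇒ ΔT = -6.86°C; T = 17.04°C
1600–3400 m, saturated: Δz = 1.8 km ⇒ ΔT = -11.88°C; T = 5.16°C
3400–1000 m, dry descent: Δz = 2.4 km ⇒ ΔT = +23.52°C; T = 28.68°C

28.68°C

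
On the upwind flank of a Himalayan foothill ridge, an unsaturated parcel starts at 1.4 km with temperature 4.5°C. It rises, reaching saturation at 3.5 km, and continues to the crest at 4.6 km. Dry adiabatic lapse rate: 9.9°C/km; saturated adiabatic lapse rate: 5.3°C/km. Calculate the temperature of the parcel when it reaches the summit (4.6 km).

-22.12°C

Dry to 3500 m: -9.9 × 2.1 km = -20.79°C, so T = -16.29°C.
Saturated to 4600 m: -5.3 × 1.1 km = -5.83°C, so T = -22.12°C.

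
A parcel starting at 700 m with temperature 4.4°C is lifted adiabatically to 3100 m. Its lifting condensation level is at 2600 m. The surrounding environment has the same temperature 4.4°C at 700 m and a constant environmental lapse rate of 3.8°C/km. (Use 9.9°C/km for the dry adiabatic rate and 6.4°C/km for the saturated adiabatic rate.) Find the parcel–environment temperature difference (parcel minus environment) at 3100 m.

-12.89°C (parcel cooler than environment)

Parcel:
  From 700 m to 2600 m (dry): cools by 9.9 × 1.9 = 18.81°C, giving -14.41°C.
  From 2600 m to 3100 m (saturated): cools by 6.4 × 0.5 = 3.2°C, giving -17.61°C.
Environment:
  From 700 m to 3100 m (environment): cools by 3.8 × 2.4 = 9.12°C, giving -4.72°C.
T_parcel − T_env = -17.61 − (-4.72) = -12.89°C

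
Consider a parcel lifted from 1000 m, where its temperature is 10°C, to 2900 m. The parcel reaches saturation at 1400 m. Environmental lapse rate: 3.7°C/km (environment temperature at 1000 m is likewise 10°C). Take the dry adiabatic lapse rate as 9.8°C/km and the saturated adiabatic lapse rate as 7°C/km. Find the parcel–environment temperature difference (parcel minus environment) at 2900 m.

Parcel:
  1000–1400 m, dry: Δz = 0.4 km ⇒ ΔT = -3.92°C; T = 6.08°C
  1400–2900 m, saturated: Δz = 1.5 km ⇒ ΔT = -10.5°C; T = -4.42°C
Environment:
  1000–2900 m, environment: Δz = 1.9 km ⇒ ΔT = -7.03°C; T = 2.97°C
T_parcel − T_env = -4.42 − 2.97 = -7.39°C

-7.39°C (parcel cooler than environment)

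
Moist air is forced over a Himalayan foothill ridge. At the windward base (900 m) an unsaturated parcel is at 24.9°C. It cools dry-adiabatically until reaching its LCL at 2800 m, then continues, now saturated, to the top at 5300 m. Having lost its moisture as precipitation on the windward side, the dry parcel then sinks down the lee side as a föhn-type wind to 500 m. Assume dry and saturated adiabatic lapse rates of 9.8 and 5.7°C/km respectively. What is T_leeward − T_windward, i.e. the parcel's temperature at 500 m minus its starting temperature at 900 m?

Dry to 2800 m: -9.8 × 1.9 km = -18.62°C, so T = 6.28°C.
Saturated to 5300 m: -5.7 × 2.5 km = -14.25°C, so T = -7.97°C.
Dry descent to 500 m: +9.8 × 4.8 km = +47.04°C, so T = 39.07°C.
Net change vs windward start: 39.07 − 24.9 = +14.17°C

+14.17°C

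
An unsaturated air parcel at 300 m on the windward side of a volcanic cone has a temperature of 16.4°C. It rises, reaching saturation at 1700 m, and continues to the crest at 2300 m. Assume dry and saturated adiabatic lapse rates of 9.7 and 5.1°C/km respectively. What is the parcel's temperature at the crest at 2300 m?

-0.24°C

300–1700 m, dry: Δz = 1.4 km ⇒ ΔT = -13.58°C; T = 2.82°C
1700–2300 m, saturated: Δz = 0.6 km ⇒ ΔT = -3.06°C; T = -0.24°C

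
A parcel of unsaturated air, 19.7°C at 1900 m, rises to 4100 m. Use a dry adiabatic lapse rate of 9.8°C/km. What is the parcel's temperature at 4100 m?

-1.86°C

1900–4100 m, dry adiabatic: Δz = 2.2 km ⇒ ΔT = -21.56°C; T = -1.86°C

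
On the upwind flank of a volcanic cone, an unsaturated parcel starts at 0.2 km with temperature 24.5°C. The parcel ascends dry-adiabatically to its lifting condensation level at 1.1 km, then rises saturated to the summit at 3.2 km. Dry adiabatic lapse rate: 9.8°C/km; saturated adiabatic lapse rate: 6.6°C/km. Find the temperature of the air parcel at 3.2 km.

1.82°C

From 200 m to 1100 m (dry): cools by 9.8 × 0.9 = 8.82°C, giving 15.68°C.
From 1100 m to 3200 m (saturated): cools by 6.6 × 2.1 = 13.86°C, giving 1.82°C.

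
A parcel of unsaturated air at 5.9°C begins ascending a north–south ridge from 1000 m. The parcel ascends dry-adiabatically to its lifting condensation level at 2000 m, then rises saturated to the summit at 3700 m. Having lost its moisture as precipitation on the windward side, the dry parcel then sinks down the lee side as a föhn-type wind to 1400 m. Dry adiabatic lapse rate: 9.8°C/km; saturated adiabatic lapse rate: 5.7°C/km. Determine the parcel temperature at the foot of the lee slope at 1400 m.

8.95°C

1000 → 2000 m (dry, 9.8°C/km): ΔT = -9.8 × 1 = -9.8°C → T = -3.9°C
2000 → 3700 m (saturated, 5.7°C/km): ΔT = -5.7 × 1.7 = -9.69°C → T = -13.59°C
3700 → 1400 m (dry descent, 9.8°C/km): ΔT = +9.8 × 2.3 = +22.54°C → T = 8.95°C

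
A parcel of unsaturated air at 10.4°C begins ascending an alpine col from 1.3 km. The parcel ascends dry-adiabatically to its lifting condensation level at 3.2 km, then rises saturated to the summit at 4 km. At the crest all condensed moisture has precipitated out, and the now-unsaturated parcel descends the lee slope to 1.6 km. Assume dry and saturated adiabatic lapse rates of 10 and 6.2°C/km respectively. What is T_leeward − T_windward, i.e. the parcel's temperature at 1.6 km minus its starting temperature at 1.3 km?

+0.04°C

Dry to 3200 m: -10 × 1.9 km = -19°C, so T = -8.6°C.
Saturated to 4000 m: -6.2 × 0.8 km = -4.96°C, so T = -13.56°C.
Dry descent to 1600 m: +10 × 2.4 km = +24°C, so T = 10.44°C.
Net change vs windward start: 10.44 − 10.4 = +0.04°C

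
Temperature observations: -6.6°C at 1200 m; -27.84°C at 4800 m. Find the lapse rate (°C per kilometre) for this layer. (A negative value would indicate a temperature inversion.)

5.9°C/km

Γ = −ΔT/Δz = (-6.6 − (-27.84)) / (4800 − 1200) m
  = 21.24°C / 3.6 km = 5.9°C/km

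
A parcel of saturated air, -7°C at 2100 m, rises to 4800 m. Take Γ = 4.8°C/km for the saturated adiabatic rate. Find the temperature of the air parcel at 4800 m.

-19.96°C

Saturated adiabatic to 4800 m: -4.8 × 2.7 km = -12.96°C, so T = -19.96°C.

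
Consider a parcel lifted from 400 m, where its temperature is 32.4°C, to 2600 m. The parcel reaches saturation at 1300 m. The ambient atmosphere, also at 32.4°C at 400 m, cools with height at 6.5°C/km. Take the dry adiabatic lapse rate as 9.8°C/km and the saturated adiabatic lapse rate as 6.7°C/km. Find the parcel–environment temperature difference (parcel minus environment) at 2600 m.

Parcel:
  From 400 m to 1300 m (dry): cools by 9.8 × 0.9 = 8.82°C, giving 23.58°C.
  From 1300 m to 2600 m (saturated): cools by 6.7 × 1.3 = 8.71°C, giving 14.87°C.
Environment:
  From 400 m to 2600 m (environment): cools by 6.5 × 2.2 = 14.3°C, giving 18.1°C.
T_parcel − T_env = 14.87 − 18.1 = -3.23°C

-3.23°C (parcel cooler than environment)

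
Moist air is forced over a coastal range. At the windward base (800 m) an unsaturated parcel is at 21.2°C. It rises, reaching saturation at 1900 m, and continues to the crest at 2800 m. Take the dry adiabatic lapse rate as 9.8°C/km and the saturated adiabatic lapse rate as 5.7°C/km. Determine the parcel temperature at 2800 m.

5.29°C

800–1900 m, dry: Δz = 1.1 km ⇒ ΔT = -10.78°C; T = 10.42°C
1900–2800 m, saturated: Δz = 0.9 km ⇒ ΔT = -5.13°C; T = 5.29°C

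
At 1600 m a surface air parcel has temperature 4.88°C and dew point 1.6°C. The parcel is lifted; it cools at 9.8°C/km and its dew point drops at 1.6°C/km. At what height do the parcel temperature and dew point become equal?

T and T_d converge at 9.8 − 1.6 = 8.2°C per km
Height above start = (4.88 − 1.6) / 8.2 = 0.4 km
LCL altitude = 1600 m + 400 m = 2000 m

2000 m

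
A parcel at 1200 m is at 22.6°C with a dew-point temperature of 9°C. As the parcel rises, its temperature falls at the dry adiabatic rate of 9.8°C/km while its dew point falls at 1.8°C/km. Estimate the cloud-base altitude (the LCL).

2900 m

T and T_d converge at 9.8 − 1.8 = 8°C per km
Height above start = (22.6 − 9) / 8 = 1.7 km
LCL altitude = 1200 m + 1700 m = 2900 m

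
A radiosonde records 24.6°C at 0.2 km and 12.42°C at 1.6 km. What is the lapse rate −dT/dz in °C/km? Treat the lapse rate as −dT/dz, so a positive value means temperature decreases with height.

Γ = −ΔT/Δz = (24.6 − 12.42) / (1600 − 200) m
  = 12.18°C / 1.4 km = 8.7°C/km

8.7°C/km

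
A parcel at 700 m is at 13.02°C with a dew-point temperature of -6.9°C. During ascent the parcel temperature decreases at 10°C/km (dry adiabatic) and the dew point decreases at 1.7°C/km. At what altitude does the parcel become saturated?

3100 m

T and T_d converge at 10 − 1.7 = 8.3°C per km
Height above start = (13.02 − (-6.9)) / 8.3 = 2.4 km
LCL altitude = 700 m + 2400 m = 3100 m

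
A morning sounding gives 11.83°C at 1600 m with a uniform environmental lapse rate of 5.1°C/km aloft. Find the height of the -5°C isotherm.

4900 m

Height above start = (11.83 − (-5)) / 5.1 = 3.3 km
Altitude = 1600 m + 3300 m = 4900 m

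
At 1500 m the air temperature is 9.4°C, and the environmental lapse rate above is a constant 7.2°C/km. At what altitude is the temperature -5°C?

Height above start = (9.4 − (-5)) / 7.2 = 2 km
Altitude = 1500 m + 2000 m = 3500 m

3500 m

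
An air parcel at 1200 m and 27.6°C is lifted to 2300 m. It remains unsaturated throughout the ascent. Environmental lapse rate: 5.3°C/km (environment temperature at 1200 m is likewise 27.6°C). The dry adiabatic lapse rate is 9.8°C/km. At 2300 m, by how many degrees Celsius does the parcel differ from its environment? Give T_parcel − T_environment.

-4.95°C (parcel cooler than environment)

Parcel:
  1200–2300 m, dry: Δz = 1.1 km ⇒ ΔT = -10.78°C; T = 16.82°C
Environment:
  1200–2300 m, environment: Δz = 1.1 km ⇒ ΔT = -5.83°C; T = 21.77°C
T_parcel − T_env = 16.82 − 21.77 = -4.95°C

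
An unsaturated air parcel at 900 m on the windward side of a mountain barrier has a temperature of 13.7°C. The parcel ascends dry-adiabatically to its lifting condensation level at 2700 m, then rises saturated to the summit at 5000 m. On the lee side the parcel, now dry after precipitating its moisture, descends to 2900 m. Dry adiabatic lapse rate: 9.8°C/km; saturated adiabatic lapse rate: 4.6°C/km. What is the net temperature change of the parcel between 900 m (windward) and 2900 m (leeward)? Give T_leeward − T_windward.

Dry to 2700 m: -9.8 × 1.8 km = -17.64°C, so T = -3.94°C.
Saturated to 5000 m: -4.6 × 2.3 km = -10.58°C, so T = -14.52°C.
Dry descent to 2900 m: +9.8 × 2.1 km = +20.58°C, so T = 6.06°C.
Net change vs windward start: 6.06 − 13.7 = -7.64°C

-7.64°C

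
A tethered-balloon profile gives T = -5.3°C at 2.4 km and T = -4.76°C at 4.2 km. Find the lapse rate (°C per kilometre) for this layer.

-0.3°C/km

Γ = −ΔT/Δz = (-5.3 − (-4.76)) / (4200 − 2400) m
  = -0.54°C / 1.8 km = -0.3°C/km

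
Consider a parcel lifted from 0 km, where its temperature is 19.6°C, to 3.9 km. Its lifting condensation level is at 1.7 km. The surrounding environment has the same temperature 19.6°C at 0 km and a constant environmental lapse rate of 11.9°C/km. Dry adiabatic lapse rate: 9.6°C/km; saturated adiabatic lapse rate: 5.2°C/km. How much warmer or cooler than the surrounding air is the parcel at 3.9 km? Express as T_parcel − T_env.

+18.65°C (parcel warmer than environment)

Parcel:
  From 0 m to 1700 m (dry): cools by 9.6 × 1.7 = 16.32°C, giving 3.28°C.
  From 1700 m to 3900 m (saturated): cools by 5.2 × 2.2 = 11.44°C, giving -8.16°C.
Environment:
  From 0 m to 3900 m (environment): cools by 11.9 × 3.9 = 46.41°C, giving -26.81°C.
T_parcel − T_env = -8.16 − (-26.81) = +18.65°C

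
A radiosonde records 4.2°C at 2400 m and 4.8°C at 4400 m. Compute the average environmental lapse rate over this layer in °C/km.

-0.3°C/km

Γ = −ΔT/Δz = (4.2 − 4.8) / (4400 − 2400) m
  = -0.6°C / 2 km = -0.3°C/km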